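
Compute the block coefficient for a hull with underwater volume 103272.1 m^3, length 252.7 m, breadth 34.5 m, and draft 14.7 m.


Formula: Cb = V / (L * B * T)
Step 1 — L * B * T = 252.7 * 34.5 * 14.7 = 128156.805 m^3
Step 2 — Cb = 103272.1 / 128156.805 ≈ 0.80583 (5 s.f.)

0.80583


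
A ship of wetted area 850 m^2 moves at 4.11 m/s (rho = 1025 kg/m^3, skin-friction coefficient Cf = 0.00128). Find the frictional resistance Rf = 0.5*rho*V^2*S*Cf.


Formula: Rf = 0.5 * rho * V^2 * S * Cf
Step 1 — V^2 = 4.11^2 = 16.8921
Step 2 — 0.5 * rho * V^2 = 0.5 * 1025 * 16.8921 = 8657.20125
Step 3 — Rf = 8657.20125 * 850 * 0.00128 ≈ 9419.0 N (5 s.f.)

9419.0 N


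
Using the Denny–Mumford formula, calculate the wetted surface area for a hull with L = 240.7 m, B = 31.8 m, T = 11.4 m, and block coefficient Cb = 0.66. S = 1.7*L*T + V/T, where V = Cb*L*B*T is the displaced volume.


Formula: S = 1.7*L*T + V/T with V = Cb*L*B*T, i.e. S = L * (1.7*T + Cb*B)
Step 1 — 1.7*T = 1.7 * 11.4 = 19.38 m
Step 2 — Cb*B = 0.66 * 31.8 = 20.988 m
Step 3 — 1.7*T + Cb*B = 19.38 + 20.988 = 40.368 m
Step 4 — S = 240.7 * 40.368 ≈ 9716.6 m^2 (5 s.f.)

9716.6 m^2


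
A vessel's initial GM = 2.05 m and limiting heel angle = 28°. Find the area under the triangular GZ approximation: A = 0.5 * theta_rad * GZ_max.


Formula: GZ_max = GM * sin(theta); Area = 0.5 * theta_rad * GZ_max
Step 1 — GZ_max = 2.05 * sin(28°) = 2.05 * 0.469472 = 0.962418 m
Step 2 — theta_rad = 28 * pi/180 = 0.488692 rad
Step 3 — Area = 0.5 * 0.488692 * 0.962418 ≈ 0.23516 m·rad (5 s.f.)

0.23516 m·rad


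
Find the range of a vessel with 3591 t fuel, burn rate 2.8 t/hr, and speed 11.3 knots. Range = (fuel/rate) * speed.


Formula: endurance = fuel / rate; range = endurance * speed
Step 1 — endurance = 3591 / 2.8 = 1282.5 hours
Step 2 — range = 1282.5 * 11.3 ≈ 14492 nautical miles (5 s.f.)

14492 NM


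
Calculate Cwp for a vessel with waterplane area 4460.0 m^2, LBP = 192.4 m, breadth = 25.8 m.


Formula: Cwp = Aw / (L * B)
Step 1 — L * B = 192.4 * 25.8 = 4963.92 m^2
Step 2 — Cwp = 4460.0 / 4963.92 ≈ 0.89848 (5 s.f.)

0.89848


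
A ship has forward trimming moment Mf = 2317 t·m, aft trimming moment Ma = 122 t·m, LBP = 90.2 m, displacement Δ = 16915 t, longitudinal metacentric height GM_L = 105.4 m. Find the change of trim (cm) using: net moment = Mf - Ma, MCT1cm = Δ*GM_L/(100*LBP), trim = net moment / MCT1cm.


Formula: net trimming moment = Mf - Ma; MCT1cm = Δ*GM_L/(100*LBP); trim = net moment / MCT1cm
Step 1 — net trimming moment = 2317 - 122 = 2195 t·m
Step 2 — MCT1cm = 16915 * 105.4 / (100 * 90.2) = 197.6542 t·m/cm
Step 3 — trim = 2195 / 197.6542 ≈ 11.105 cm (5 s.f.)

11.105 cm


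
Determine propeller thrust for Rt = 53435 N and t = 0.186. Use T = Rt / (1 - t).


Formula: T = Rt / (1 - t)
Step 1 — (1 - t) = 1 - 0.186 = 0.814
Step 2 — T = 53435 / 0.814 ≈ 65645 N (5 s.f.)

65645 N


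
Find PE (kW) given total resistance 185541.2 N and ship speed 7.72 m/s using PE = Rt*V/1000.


Formula: PE = Rt * V / 1000 (kW)
Step 1 — PE (W) = 185541.2 * 7.72 = 1432378.064 W
Step 2 — PE (kW) = 1432378.064 / 1000 ≈ 1432.4 kW (5 s.f.)

1432.4 kW


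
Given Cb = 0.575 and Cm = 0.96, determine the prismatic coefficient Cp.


Formula: Cp = Cb / Cm
Substituting: Cp = 0.575 / 0.96
Result: Cp ≈ 0.59896 (5 s.f.)

0.59896


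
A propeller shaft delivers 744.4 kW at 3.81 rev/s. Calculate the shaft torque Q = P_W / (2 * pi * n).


Formula: Q = P_W / (2 * pi * n)
Step 1 — P_W = 744.4 kW * 1000 = 744400.0 W
Step 2 — 2 * pi * n = 2 * pi * 3.81 = 23.938936
Step 3 — Q = 744400.0 / 23.938936 ≈ 31096 N·m (5 s.f.)

31096 N·m


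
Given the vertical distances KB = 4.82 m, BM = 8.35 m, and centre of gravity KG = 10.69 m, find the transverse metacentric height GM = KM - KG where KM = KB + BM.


Formula: GM = KB + BM - KG
Step 1 — KM = KB + BM = 4.82 + 8.35 = 13.17 m
Step 2 — GM = KM - KG = 13.17 - 10.69 = 2.48 m

2.48 m


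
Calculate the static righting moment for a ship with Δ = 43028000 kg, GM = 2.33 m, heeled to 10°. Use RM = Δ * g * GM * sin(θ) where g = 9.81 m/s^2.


Formula: GZ = GM * sin(theta); RM = disp * g * GZ
Step 1 — GZ = 2.33 * sin(10°) = 2.33 * 0.173648 = 0.4046 m
Step 2 — RM = 43028000 * 9.81 * 0.4046 ≈ 170780000 N·m (5 s.f.)

170780000 N·m


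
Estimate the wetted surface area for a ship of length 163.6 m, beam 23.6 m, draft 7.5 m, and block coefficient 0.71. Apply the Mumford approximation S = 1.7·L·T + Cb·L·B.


Formula: S = 1.7*L*T + V/T with V = Cb*L*B*T, i.e. S = L * (1.7*T + Cb*B)
Step 1 — 1.7*T = 1.7 * 7.5 = 12.75 m
Step 2 — Cb*B = 0.71 * 23.6 = 16.756 m
Step 3 — 1.7*T + Cb*B = 12.75 + 16.756 = 29.506 m
Step 4 — S = 163.6 * 29.506 ≈ 4827.2 m^2 (5 s.f.)

4827.2 m^2


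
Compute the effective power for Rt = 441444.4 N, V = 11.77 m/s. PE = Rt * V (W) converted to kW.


Formula: PE = Rt * V / 1000 (kW)
Step 1 — PE (W) = 441444.4 * 11.77 = 5195800.588 W
Step 2 — PE (kW) = 5195800.588 / 1000 ≈ 5195.8 kW (5 s.f.)

5195.8 kW


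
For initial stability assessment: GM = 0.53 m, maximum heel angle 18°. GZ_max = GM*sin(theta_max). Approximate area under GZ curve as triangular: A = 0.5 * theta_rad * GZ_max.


Formula: GZ_max = GM * sin(theta); Area = 0.5 * theta_rad * GZ_max
Step 1 — GZ_max = 0.53 * sin(18°) = 0.53 * 0.309017 = 0.163779 m
Step 2 — theta_rad = 18 * pi/180 = 0.314159 rad
Step 3 — Area = 0.5 * 0.314159 * 0.163779 ≈ 0.025726 m·rad (5 s.f.)

0.025726 m·rad


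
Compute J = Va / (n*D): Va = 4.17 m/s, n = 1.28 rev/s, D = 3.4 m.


Formula: J = Va / (n * D)
Step 1 — n * D = 1.28 * 3.4 = 4.352
Step 2 — J = 4.17 / 4.352 ≈ 0.95818 (5 s.f.)

0.95818


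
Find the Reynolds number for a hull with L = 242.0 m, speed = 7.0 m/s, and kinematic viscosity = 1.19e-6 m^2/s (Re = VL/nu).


Formula: Re = V * L / nu
Step 1 — V * L = 7.0 * 242.0 = 1694.0 m^2/s
Step 2 — Re = 1694.0 / 1.19e-6 = 1.42e+09

1.42e+09


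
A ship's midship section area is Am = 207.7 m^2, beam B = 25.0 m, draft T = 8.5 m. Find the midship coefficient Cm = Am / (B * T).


Formula: Cm = Am / (B * T)
Step 1 — B * T = 25.0 * 8.5 = 212.5 m^2
Step 2 — Cm = 207.7 / 212.5 ≈ 0.97741 (5 s.f.)

0.97741


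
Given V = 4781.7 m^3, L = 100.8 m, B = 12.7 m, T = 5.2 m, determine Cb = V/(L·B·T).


Formula: Cb = V / (L * B * T)
Step 1 — L * B * T = 100.8 * 12.7 * 5.2 = 6656.832 m^3
Step 2 — Cb = 4781.7 / 6656.832 ≈ 0.71831 (5 s.f.)

0.71831


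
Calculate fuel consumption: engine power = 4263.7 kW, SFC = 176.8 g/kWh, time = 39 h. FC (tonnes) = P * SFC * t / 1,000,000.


Formula: FC (tonnes) = P * SFC * t / 1,000,000
Step 1 — P * SFC * t = 4263.7 * 176.8 * 39 = 29399064.24 g
Step 2 — FC (tonnes) = 29399064.24 / 1,000,000 ≈ 29.399 tonnes (5 s.f.)

29.399 tonnes


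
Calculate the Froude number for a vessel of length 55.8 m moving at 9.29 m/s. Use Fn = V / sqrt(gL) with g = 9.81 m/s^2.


Formula: Fn = V / sqrt(g * L)
Step 1 — g * L = 9.81 * 55.8 = 547.398
Step 2 — sqrt(g * L) = sqrt(547.398) = 23.396538
Step 3 — Fn = 9.29 / 23.396538 ≈ 0.39707 (5 s.f.)

0.39707


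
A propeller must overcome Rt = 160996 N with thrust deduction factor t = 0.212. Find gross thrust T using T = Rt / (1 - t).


Formula: T = Rt / (1 - t)
Step 1 — (1 - t) = 1 - 0.212 = 0.788
Step 2 — T = 160996 / 0.788 ≈ 204310 N (5 s.f.)

204310 N


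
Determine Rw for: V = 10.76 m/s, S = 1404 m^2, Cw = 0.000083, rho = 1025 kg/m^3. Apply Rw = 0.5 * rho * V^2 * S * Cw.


Formula: Rw = 0.5 * rho * V^2 * S * Cw
Step 1 — V^2 = 10.76^2 = 115.7776
Step 2 — 0.5 * rho * V^2 = 0.5 * 1025 * 115.7776 = 59336.02
Step 3 — Rw = 59336.02 * 1404 * 0.000083 ≈ 6914.5 N (5 s.f.)

6914.5 N


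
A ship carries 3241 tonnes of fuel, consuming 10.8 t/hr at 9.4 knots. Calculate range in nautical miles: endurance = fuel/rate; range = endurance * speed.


Formula: endurance = fuel / rate; range = endurance * speed
Step 1 — endurance = 3241 / 10.8 = 300.0926 hours
Step 2 — range = 300.0926 * 9.4 ≈ 2820.9 nautical miles (5 s.f.)

2820.9 NM


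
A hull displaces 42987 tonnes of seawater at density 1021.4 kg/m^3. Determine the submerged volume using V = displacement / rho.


Formula: V = mass / rho
Step 1 — convert tonnes to kg: 42987 t * 1000 = 42987000 kg
Step 2 — V = 42987000 / 1021.4 ≈ 42086 m^3 (5 s.f.)

42086 m^3


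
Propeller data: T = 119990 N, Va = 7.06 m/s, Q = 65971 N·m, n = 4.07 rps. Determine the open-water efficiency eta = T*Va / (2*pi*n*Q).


Formula: eta = T * Va / (2 * pi * n * Q)
Step 1 — numerator = T * Va = 119990 * 7.06 = 847129.4
Step 2 — 2 * pi * n = 2 * pi * 4.07 = 25.572564
Step 3 — denominator = 25.572564 * 65971 = 1687047.62
Step 4 — eta = 847129.4 / 1687047.62 ≈ 0.50214 (5 s.f.)

0.50214


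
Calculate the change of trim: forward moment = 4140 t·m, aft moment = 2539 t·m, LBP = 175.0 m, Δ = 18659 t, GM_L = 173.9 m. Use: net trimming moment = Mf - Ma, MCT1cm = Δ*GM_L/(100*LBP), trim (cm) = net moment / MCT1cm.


Formula: net trimming moment = Mf - Ma; MCT1cm = Δ*GM_L/(100*LBP); trim = net moment / MCT1cm
Step 1 — net trimming moment = 4140 - 2539 = 1601 t·m
Step 2 — MCT1cm = 18659 * 173.9 / (100 * 175.0) = 185.4171 t·m/cm
Step 3 — trim = 1601 / 185.4171 ≈ 8.6346 cm (5 s.f.)

8.6346 cm


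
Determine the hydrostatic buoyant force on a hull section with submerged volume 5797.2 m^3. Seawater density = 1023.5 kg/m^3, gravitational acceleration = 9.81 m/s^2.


Formula: Fb = rho * g * V
Substituting: Fb = 1023.5 * 9.81 * 5797.2
Intermediate: 1023.5 * 9.81 = 10040.535
Result: Fb = 10040.535 * 5797.2 ≈ 58207000 N (5 s.f.)

58207000 N


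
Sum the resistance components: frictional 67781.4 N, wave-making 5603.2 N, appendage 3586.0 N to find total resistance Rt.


Formula: Rt = Rf + Rw + Ra
Substituting: Rt = 67781.4 + 5603.2 + 3586.0
Result: Rt = 76970.6 N

76970.6 N


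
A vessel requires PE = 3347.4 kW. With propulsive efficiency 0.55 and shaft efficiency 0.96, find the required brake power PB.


Formula: PB = PE / (eta_D * eta_S)
Step 1 — combined efficiency = eta_D * eta_S = 0.55 * 0.96 = 0.528
Step 2 — PB = 3347.4 / 0.528 ≈ 6339.8 kW (5 s.f.)

6339.8 kW


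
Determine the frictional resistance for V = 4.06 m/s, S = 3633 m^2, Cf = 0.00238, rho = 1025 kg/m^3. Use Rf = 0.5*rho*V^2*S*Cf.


Formula: Rf = 0.5 * rho * V^2 * S * Cf
Step 1 — V^2 = 4.06^2 = 16.4836
Step 2 — 0.5 * rho * V^2 = 0.5 * 1025 * 16.4836 = 8447.845
Step 3 — Rf = 8447.845 * 3633 * 0.00238 ≈ 73045 N (5 s.f.)

73045 N


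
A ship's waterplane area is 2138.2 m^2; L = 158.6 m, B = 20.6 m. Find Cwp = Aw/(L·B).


Formula: Cwp = Aw / (L * B)
Step 1 — L * B = 158.6 * 20.6 = 3267.16 m^2
Step 2 — Cwp = 2138.2 / 3267.16 ≈ 0.65445 (5 s.f.)

0.65445


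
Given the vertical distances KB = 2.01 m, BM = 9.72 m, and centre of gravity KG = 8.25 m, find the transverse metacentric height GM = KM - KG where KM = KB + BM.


Formula: GM = KB + BM - KG
Step 1 — KM = KB + BM = 2.01 + 9.72 = 11.73 m
Step 2 — GM = KM - KG = 11.73 - 8.25 = 3.48 m

3.48 m


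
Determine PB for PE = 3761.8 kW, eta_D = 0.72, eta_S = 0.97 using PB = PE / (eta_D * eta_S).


Formula: PB = PE / (eta_D * eta_S)
Step 1 — combined efficiency = eta_D * eta_S = 0.72 * 0.97 = 0.6984
Step 2 — PB = 3761.8 / 0.6984 ≈ 5386.3 kW (5 s.f.)

5386.3 kW


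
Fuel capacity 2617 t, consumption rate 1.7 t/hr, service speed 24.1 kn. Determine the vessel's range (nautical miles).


Formula: endurance = fuel / rate; range = endurance * speed
Step 1 — endurance = 2617 / 1.7 = 1539.4118 hours
Step 2 — range = 1539.4118 * 24.1 ≈ 37100 nautical miles (5 s.f.)

37100 NM


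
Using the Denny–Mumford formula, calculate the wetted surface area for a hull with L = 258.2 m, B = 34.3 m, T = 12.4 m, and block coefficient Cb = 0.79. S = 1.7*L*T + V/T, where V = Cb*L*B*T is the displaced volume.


Formula: S = 1.7*L*T + V/T with V = Cb*L*B*T, i.e. S = L * (1.7*T + Cb*B)
Step 1 — 1.7*T = 1.7 * 12.4 = 21.08 m
Step 2 — Cb*B = 0.79 * 34.3 = 27.097 m
Step 3 — 1.7*T + Cb*B = 21.08 + 27.097 = 48.177 m
Step 4 — S = 258.2 * 48.177 ≈ 12439 m^2 (5 s.f.)

12439 m^2


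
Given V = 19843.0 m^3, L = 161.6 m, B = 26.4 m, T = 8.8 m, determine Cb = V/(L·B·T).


Formula: Cb = V / (L * B * T)
Step 1 — L * B * T = 161.6 * 26.4 * 8.8 = 37542.912 m^3
Step 2 — Cb = 19843.0 / 37542.912 ≈ 0.52854 (5 s.f.)

0.52854


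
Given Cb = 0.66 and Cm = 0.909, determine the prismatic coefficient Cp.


Formula: Cp = Cb / Cm
Substituting: Cp = 0.66 / 0.909
Result: Cp ≈ 0.72607 (5 s.f.)

0.72607


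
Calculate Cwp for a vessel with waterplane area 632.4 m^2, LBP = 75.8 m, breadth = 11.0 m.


Formula: Cwp = Aw / (L * B)
Step 1 — L * B = 75.8 * 11.0 = 833.8 m^2
Step 2 — Cwp = 632.4 / 833.8 ≈ 0.75846 (5 s.f.)

0.75846


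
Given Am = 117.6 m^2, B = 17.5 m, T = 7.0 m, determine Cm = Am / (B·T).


Formula: Cm = Am / (B * T)
Step 1 — B * T = 17.5 * 7.0 = 122.5 m^2
Step 2 — Cm = 117.6 / 122.5 ≈ 0.96000 (5 s.f.)

0.96000


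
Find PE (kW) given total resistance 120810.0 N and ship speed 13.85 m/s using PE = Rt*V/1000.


Formula: PE = Rt * V / 1000 (kW)
Step 1 — PE (W) = 120810.0 * 13.85 = 1673218.5 W
Step 2 — PE (kW) = 1673218.5 / 1000 ≈ 1673.2 kW (5 s.f.)

1673.2 kW


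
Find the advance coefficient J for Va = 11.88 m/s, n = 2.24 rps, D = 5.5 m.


Formula: J = Va / (n * D)
Step 1 — n * D = 2.24 * 5.5 = 12.32
Step 2 — J = 11.88 / 12.32 ≈ 0.96429 (5 s.f.)

0.96429


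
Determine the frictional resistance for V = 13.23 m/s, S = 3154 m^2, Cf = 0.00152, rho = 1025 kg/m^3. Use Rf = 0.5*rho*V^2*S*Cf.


Formula: Rf = 0.5 * rho * V^2 * S * Cf
Step 1 — V^2 = 13.23^2 = 175.0329
Step 2 — 0.5 * rho * V^2 = 0.5 * 1025 * 175.0329 = 89704.36125
Step 3 — Rf = 89704.36125 * 3154 * 0.00152 ≈ 430050 N (5 s.f.)

430050 N


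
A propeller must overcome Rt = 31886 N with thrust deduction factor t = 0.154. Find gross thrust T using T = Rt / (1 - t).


Formula: T = Rt / (1 - t)
Step 1 — (1 - t) = 1 - 0.154 = 0.846
Step 2 — T = 31886 / 0.846 ≈ 37690 N (5 s.f.)

37690 N


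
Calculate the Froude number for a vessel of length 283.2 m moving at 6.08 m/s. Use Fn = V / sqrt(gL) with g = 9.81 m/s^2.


Formula: Fn = V / sqrt(g * L)
Step 1 — g * L = 9.81 * 283.2 = 2778.192
Step 2 — sqrt(g * L) = sqrt(2778.192) = 52.708557
Step 3 — Fn = 6.08 / 52.708557 ≈ 0.11535 (5 s.f.)

0.11535


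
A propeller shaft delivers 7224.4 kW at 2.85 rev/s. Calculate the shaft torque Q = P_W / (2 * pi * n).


Formula: Q = P_W / (2 * pi * n)
Step 1 — P_W = 7224.4 kW * 1000 = 7224400.0 W
Step 2 — 2 * pi * n = 2 * pi * 2.85 = 17.907078
Step 3 — Q = 7224400.0 / 17.907078 ≈ 403440 N·m (5 s.f.)

403440 N·m


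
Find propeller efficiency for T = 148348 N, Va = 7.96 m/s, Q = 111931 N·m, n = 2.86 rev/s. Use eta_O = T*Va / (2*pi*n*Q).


Formula: eta = T * Va / (2 * pi * n * Q)
Step 1 — numerator = T * Va = 148348 * 7.96 = 1180850.08
Step 2 — 2 * pi * n = 2 * pi * 2.86 = 17.96991
Step 3 — denominator = 17.96991 * 111931 = 2011390.0
Step 4 — eta = 1180850.08 / 2011390.0 ≈ 0.58708 (5 s.f.)

0.58708


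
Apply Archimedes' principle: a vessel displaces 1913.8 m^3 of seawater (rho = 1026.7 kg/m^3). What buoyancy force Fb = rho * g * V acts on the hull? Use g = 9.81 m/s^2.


Formula: Fb = rho * g * V
Substituting: Fb = 1026.7 * 9.81 * 1913.8
Intermediate: 1026.7 * 9.81 = 10071.927
Result: Fb = 10071.927 * 1913.8 ≈ 19276000 N (5 s.f.)

19276000 N


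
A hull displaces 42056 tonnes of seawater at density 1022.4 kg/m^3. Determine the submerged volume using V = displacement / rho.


Formula: V = mass / rho
Step 1 — convert tonnes to kg: 42056 t * 1000 = 42056000 kg
Step 2 — V = 42056000 / 1022.4 ≈ 41135 m^3 (5 s.f.)

41135 m^3


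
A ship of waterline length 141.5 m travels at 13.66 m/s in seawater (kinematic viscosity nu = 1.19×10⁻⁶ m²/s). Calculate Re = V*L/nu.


Formula: Re = V * L / nu
Step 1 — V * L = 13.66 * 141.5 = 1932.89 m^2/s
Step 2 — Re = 1932.89 / 1.19e-6 = 1.62e+09

1.62e+09


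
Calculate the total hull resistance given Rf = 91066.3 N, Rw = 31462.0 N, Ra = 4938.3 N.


Formula: Rt = Rf + Rw + Ra
Substituting: Rt = 91066.3 + 31462.0 + 4938.3
Result: Rt = 127466.6 N

127466.6 N


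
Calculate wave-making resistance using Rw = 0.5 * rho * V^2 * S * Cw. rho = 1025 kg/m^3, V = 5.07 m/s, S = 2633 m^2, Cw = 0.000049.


Formula: Rw = 0.5 * rho * V^2 * S * Cw
Step 1 — V^2 = 5.07^2 = 25.7049
Step 2 — 0.5 * rho * V^2 = 0.5 * 1025 * 25.7049 = 13173.76125
Step 3 — Rw = 13173.76125 * 2633 * 0.000049 ≈ 1699.6 N (5 s.f.)

1699.6 N


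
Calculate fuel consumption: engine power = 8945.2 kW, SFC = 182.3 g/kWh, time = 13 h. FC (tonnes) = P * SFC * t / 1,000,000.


Formula: FC (tonnes) = P * SFC * t / 1,000,000
Step 1 — P * SFC * t = 8945.2 * 182.3 * 13 = 21199229.48 g
Step 2 — FC (tonnes) = 21199229.48 / 1,000,000 ≈ 21.199 tonnes (5 s.f.)

21.199 tonnes


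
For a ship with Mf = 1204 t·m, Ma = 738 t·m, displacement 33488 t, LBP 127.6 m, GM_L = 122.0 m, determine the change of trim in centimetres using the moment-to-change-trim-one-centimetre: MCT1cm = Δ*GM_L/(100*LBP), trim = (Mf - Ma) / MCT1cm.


Formula: net trimming moment = Mf - Ma; MCT1cm = Δ*GM_L/(100*LBP); trim = net moment / MCT1cm
Step 1 — net trimming moment = 1204 - 738 = 466 t·m
Step 2 — MCT1cm = 33488 * 122.0 / (100 * 127.6) = 320.1831 t·m/cm
Step 3 — trim = 466 / 320.1831 ≈ 1.4554 cm (5 s.f.)

1.4554 cm


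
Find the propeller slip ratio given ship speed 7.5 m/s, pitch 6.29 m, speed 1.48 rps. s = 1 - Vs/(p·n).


Formula: s = 1 - Vs / (p * n)
Step 1 — p * n = 6.29 * 1.48 = 9.3092
Step 2 — Vs / (p*n) = 7.5 / 9.3092 = 0.805655 (6 d.p.)
Step 3 — s = 1 - 0.805655 = 0.194345

0.194345


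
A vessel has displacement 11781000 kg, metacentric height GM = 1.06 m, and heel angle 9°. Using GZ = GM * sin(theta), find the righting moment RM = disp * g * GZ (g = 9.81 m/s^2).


Formula: GZ = GM * sin(theta); RM = disp * g * GZ
Step 1 — GZ = 1.06 * sin(9°) = 1.06 * 0.156434 = 0.16582 m
Step 2 — RM = 11781000 * 9.81 * 0.16582 ≈ 19164000 N·m (5 s.f.)

19164000 N·m


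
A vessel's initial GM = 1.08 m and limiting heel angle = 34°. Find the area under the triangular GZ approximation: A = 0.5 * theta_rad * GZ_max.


Formula: GZ_max = GM * sin(theta); Area = 0.5 * theta_rad * GZ_max
Step 1 — GZ_max = 1.08 * sin(34°) = 1.08 * 0.559193 = 0.603928 m
Step 2 — theta_rad = 34 * pi/180 = 0.593412 rad
Step 3 — Area = 0.5 * 0.593412 * 0.603928 ≈ 0.17919 m·rad (5 s.f.)

0.17919 m·rad


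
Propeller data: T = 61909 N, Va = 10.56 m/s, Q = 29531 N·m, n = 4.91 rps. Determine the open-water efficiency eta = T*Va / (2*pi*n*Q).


Formula: eta = T * Va / (2 * pi * n * Q)
Step 1 — numerator = T * Va = 61909 * 10.56 = 653759.04
Step 2 — 2 * pi * n = 2 * pi * 4.91 = 30.85044
Step 3 — denominator = 30.85044 * 29531 = 911044.34
Step 4 — eta = 653759.04 / 911044.34 ≈ 0.71759 (5 s.f.)

0.71759


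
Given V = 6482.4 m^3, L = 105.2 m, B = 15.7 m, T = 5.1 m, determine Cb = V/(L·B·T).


Formula: Cb = V / (L * B * T)
Step 1 — L * B * T = 105.2 * 15.7 * 5.1 = 8423.364 m^3
Step 2 — Cb = 6482.4 / 8423.364 ≈ 0.76957 (5 s.f.)

0.76957


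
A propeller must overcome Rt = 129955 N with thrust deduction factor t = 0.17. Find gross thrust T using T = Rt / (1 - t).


Formula: T = Rt / (1 - t)
Step 1 — (1 - t) = 1 - 0.17 = 0.83
Step 2 — T = 129955 / 0.83 ≈ 156570 N (5 s.f.)

156570 N


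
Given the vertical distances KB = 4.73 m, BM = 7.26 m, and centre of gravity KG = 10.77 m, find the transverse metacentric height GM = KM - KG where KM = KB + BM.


Formula: GM = KB + BM - KG
Step 1 — KM = KB + BM = 4.73 + 7.26 = 11.99 m
Step 2 — GM = KM - KG = 11.99 - 10.77 = 1.22 m

1.22 m


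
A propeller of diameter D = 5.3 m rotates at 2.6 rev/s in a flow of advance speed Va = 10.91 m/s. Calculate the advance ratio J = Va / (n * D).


Formula: J = Va / (n * D)
Step 1 — n * D = 2.6 * 5.3 = 13.78
Step 2 — J = 10.91 / 13.78 ≈ 0.79173 (5 s.f.)

0.79173


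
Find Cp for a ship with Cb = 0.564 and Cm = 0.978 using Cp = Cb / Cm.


Formula: Cp = Cb / Cm
Substituting: Cp = 0.564 / 0.978
Result: Cp ≈ 0.57669 (5 s.f.)

0.57669


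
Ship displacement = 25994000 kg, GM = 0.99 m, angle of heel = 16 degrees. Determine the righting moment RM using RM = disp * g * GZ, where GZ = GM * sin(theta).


Formula: GZ = GM * sin(theta); RM = disp * g * GZ
Step 1 — GZ = 0.99 * sin(16°) = 0.99 * 0.275637 = 0.272881 m
Step 2 — RM = 25994000 * 9.81 * 0.272881 ≈ 69585000 N·m (5 s.f.)

69585000 N·m


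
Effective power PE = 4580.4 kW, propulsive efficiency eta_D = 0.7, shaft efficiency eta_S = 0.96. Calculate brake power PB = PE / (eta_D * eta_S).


Formula: PB = PE / (eta_D * eta_S)
Step 1 — combined efficiency = eta_D * eta_S = 0.7 * 0.96 = 0.672
Step 2 — PB = 4580.4 / 0.672 ≈ 6816.1 kW (5 s.f.)

6816.1 kW


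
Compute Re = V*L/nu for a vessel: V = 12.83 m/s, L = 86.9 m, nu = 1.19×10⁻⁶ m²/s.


Formula: Re = V * L / nu
Step 1 — V * L = 12.83 * 86.9 = 1114.927 m^2/s
Step 2 — Re = 1114.927 / 1.19e-6 = 9.37e+08

9.37e+08


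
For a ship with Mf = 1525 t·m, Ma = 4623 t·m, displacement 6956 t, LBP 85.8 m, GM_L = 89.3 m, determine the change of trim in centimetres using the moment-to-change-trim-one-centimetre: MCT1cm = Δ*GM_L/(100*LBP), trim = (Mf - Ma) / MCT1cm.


Formula: net trimming moment = Mf - Ma; MCT1cm = Δ*GM_L/(100*LBP); trim = net moment / MCT1cm
Step 1 — net trimming moment = 1525 - 4623 = -3098 t·m
Step 2 — MCT1cm = 6956 * 89.3 / (100 * 85.8) = 72.3975 t·m/cm
Step 3 — trim = -3098 / 72.3975 ≈ -42.792 cm (5 s.f.)

-42.792 cm


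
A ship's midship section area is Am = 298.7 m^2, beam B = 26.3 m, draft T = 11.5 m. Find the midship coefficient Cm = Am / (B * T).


Formula: Cm = Am / (B * T)
Step 1 — B * T = 26.3 * 11.5 = 302.45 m^2
Step 2 — Cm = 298.7 / 302.45 ≈ 0.98760 (5 s.f.)

0.98760


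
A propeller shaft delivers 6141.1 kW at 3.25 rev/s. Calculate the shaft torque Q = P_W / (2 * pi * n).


Formula: Q = P_W / (2 * pi * n)
Step 1 — P_W = 6141.1 kW * 1000 = 6141100.0 W
Step 2 — 2 * pi * n = 2 * pi * 3.25 = 20.420352
Step 3 — Q = 6141100.0 / 20.420352 ≈ 300730 N·m (5 s.f.)

300730 N·m


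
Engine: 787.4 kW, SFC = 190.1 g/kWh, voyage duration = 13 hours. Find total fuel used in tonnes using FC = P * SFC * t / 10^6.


Formula: FC (tonnes) = P * SFC * t / 1,000,000
Step 1 — P * SFC * t = 787.4 * 190.1 * 13 = 1945901.62 g
Step 2 — FC (tonnes) = 1945901.62 / 1,000,000 ≈ 1.9459 tonnes (5 s.f.)

1.9459 tonnes


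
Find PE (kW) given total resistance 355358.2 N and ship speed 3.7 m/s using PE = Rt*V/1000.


Formula: PE = Rt * V / 1000 (kW)
Step 1 — PE (W) = 355358.2 * 3.7 = 1314825.34 W
Step 2 — PE (kW) = 1314825.34 / 1000 ≈ 1314.8 kW (5 s.f.)

1314.8 kW


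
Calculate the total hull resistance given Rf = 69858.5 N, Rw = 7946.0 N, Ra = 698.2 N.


Formula: Rt = Rf + Rw + Ra
Substituting: Rt = 69858.5 + 7946.0 + 698.2
Result: Rt = 78502.7 N

78502.7 N


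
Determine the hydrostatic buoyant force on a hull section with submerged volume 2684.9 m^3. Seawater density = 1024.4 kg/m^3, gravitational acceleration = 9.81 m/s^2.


Formula: Fb = rho * g * V
Substituting: Fb = 1024.4 * 9.81 * 2684.9
Intermediate: 1024.4 * 9.81 = 10049.364
Result: Fb = 10049.364 * 2684.9 ≈ 26982000 N (5 s.f.)

26982000 N


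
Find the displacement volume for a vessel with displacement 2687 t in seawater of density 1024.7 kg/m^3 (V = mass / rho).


Formula: V = mass / rho
Step 1 — convert tonnes to kg: 2687 t * 1000 = 2687000 kg
Step 2 — V = 2687000 / 1024.7 ≈ 2622.2 m^3 (5 s.f.)

2622.2 m^3


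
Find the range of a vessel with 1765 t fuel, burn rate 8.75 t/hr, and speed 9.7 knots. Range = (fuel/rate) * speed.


Formula: endurance = fuel / rate; range = endurance * speed
Step 1 — endurance = 1765 / 8.75 = 201.7143 hours
Step 2 — range = 201.7143 * 9.7 ≈ 1956.6 nautical miles (5 s.f.)

1956.6 NM


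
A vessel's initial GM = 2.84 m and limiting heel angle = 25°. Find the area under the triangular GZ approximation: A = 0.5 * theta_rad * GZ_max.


Formula: GZ_max = GM * sin(theta); Area = 0.5 * theta_rad * GZ_max
Step 1 — GZ_max = 2.84 * sin(25°) = 2.84 * 0.422618 = 1.200235 m
Step 2 — theta_rad = 25 * pi/180 = 0.436332 rad
Step 3 — Area = 0.5 * 0.436332 * 1.200235 ≈ 0.26185 m·rad (5 s.f.)

0.26185 m·rad


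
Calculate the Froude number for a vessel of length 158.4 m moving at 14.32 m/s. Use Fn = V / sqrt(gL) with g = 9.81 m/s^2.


Formula: Fn = V / sqrt(g * L)
Step 1 — g * L = 9.81 * 158.4 = 1553.904
Step 2 — sqrt(g * L) = sqrt(1553.904) = 39.419589
Step 3 — Fn = 14.32 / 39.419589 ≈ 0.36327 (5 s.f.)

0.36327


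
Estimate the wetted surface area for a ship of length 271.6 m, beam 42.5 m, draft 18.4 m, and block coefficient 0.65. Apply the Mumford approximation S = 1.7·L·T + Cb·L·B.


Formula: S = 1.7*L*T + V/T with V = Cb*L*B*T, i.e. S = L * (1.7*T + Cb*B)
Step 1 — 1.7*T = 1.7 * 18.4 = 31.28 m
Step 2 — Cb*B = 0.65 * 42.5 = 27.625 m
Step 3 — 1.7*T + Cb*B = 31.28 + 27.625 = 58.905 m
Step 4 — S = 271.6 * 58.905 ≈ 15999 m^2 (5 s.f.)

15999 m^2


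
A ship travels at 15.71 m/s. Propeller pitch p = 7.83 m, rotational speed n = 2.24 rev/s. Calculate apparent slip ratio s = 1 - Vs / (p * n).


Formula: s = 1 - Vs / (p * n)
Step 1 — p * n = 7.83 * 2.24 = 17.5392
Step 2 — Vs / (p*n) = 15.71 / 17.5392 = 0.895708 (6 d.p.)
Step 3 — s = 1 - 0.895708 = 0.104292

0.104292


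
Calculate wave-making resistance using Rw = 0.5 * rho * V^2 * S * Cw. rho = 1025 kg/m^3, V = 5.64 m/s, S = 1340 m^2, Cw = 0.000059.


Formula: Rw = 0.5 * rho * V^2 * S * Cw
Step 1 — V^2 = 5.64^2 = 31.8096
Step 2 — 0.5 * rho * V^2 = 0.5 * 1025 * 31.8096 = 16302.42
Step 3 — Rw = 16302.42 * 1340 * 0.000059 ≈ 1288.9 N (5 s.f.)

1288.9 N


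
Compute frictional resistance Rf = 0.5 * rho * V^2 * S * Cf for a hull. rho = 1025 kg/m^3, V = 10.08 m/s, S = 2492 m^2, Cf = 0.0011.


Formula: Rf = 0.5 * rho * V^2 * S * Cf
Step 1 — V^2 = 10.08^2 = 101.6064
Step 2 — 0.5 * rho * V^2 = 0.5 * 1025 * 101.6064 = 52073.28
Step 3 — Rf = 52073.28 * 2492 * 0.0011 ≈ 142740 N (5 s.f.)

142740 N


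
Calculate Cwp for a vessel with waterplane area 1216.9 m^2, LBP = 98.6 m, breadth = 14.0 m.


Formula: Cwp = Aw / (L * B)
Step 1 — L * B = 98.6 * 14.0 = 1380.4 m^2
Step 2 — Cwp = 1216.9 / 1380.4 ≈ 0.88156 (5 s.f.)

0.88156


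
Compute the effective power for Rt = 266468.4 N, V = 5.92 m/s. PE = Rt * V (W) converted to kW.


Formula: PE = Rt * V / 1000 (kW)
Step 1 — PE (W) = 266468.4 * 5.92 = 1577492.928 W
Step 2 — PE (kW) = 1577492.928 / 1000 ≈ 1577.5 kW (5 s.f.)

1577.5 kW


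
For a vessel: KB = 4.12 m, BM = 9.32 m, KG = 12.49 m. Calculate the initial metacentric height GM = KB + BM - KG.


Formula: GM = KB + BM - KG
Step 1 — KM = KB + BM = 4.12 + 9.32 = 13.44 m
Step 2 — GM = KM - KG = 13.44 - 12.49 = 0.95 m

0.95 m


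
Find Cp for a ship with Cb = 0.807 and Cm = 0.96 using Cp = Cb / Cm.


Formula: Cp = Cb / Cm
Substituting: Cp = 0.807 / 0.96
Result: Cp ≈ 0.84063 (5 s.f.)

0.84063


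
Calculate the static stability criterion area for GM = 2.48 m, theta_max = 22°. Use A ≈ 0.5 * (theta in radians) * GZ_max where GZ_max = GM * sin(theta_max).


Formula: GZ_max = GM * sin(theta); Area = 0.5 * theta_rad * GZ_max
Step 1 — GZ_max = 2.48 * sin(22°) = 2.48 * 0.374607 = 0.929025 m
Step 2 — theta_rad = 22 * pi/180 = 0.383972 rad
Step 3 — Area = 0.5 * 0.383972 * 0.929025 ≈ 0.17836 m·rad (5 s.f.)

0.17836 m·rad


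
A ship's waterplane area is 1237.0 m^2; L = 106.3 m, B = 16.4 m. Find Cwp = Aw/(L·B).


Formula: Cwp = Aw / (L * B)
Step 1 — L * B = 106.3 * 16.4 = 1743.32 m^2
Step 2 — Cwp = 1237.0 / 1743.32 ≈ 0.70957 (5 s.f.)

0.70957


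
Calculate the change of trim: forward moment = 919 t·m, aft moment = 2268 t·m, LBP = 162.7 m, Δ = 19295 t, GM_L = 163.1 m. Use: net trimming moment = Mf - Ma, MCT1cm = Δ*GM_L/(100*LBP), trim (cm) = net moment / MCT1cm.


Formula: net trimming moment = Mf - Ma; MCT1cm = Δ*GM_L/(100*LBP); trim = net moment / MCT1cm
Step 1 — net trimming moment = 919 - 2268 = -1349 t·m
Step 2 — MCT1cm = 19295 * 163.1 / (100 * 162.7) = 193.4244 t·m/cm
Step 3 — trim = -1349 / 193.4244 ≈ -6.9743 cm (5 s.f.)

-6.9743 cm


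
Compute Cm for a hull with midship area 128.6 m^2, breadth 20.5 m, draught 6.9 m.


Formula: Cm = Am / (B * T)
Step 1 — B * T = 20.5 * 6.9 = 141.45 m^2
Step 2 — Cm = 128.6 / 141.45 ≈ 0.90916 (5 s.f.)

0.90916


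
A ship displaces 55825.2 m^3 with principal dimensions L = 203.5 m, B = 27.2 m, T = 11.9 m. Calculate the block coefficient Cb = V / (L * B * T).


Formula: Cb = V / (L * B * T)
Step 1 — L * B * T = 203.5 * 27.2 * 11.9 = 65868.88 m^3
Step 2 — Cb = 55825.2 / 65868.88 ≈ 0.84752 (5 s.f.)

0.84752


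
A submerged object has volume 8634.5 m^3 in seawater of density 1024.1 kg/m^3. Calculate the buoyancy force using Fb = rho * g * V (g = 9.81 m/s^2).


Formula: Fb = rho * g * V
Substituting: Fb = 1024.1 * 9.81 * 8634.5
Intermediate: 1024.1 * 9.81 = 10046.421
Result: Fb = 10046.421 * 8634.5 ≈ 86746000 N (5 s.f.)

86746000 N


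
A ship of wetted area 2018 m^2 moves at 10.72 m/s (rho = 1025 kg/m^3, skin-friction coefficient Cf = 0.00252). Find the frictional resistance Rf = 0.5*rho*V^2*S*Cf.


Formula: Rf = 0.5 * rho * V^2 * S * Cf
Step 1 — V^2 = 10.72^2 = 114.9184
Step 2 — 0.5 * rho * V^2 = 0.5 * 1025 * 114.9184 = 58895.68
Step 3 — Rf = 58895.68 * 2018 * 0.00252 ≈ 299510 N (5 s.f.)

299510 N


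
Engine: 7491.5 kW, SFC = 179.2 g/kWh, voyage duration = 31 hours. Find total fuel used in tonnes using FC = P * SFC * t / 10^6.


Formula: FC (tonnes) = P * SFC * t / 1,000,000
Step 1 — P * SFC * t = 7491.5 * 179.2 * 31 = 41616780.8 g
Step 2 — FC (tonnes) = 41616780.8 / 1,000,000 ≈ 41.617 tonnes (5 s.f.)

41.617 tonnes


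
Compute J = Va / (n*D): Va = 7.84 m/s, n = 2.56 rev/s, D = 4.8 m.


Formula: J = Va / (n * D)
Step 1 — n * D = 2.56 * 4.8 = 12.288
Step 2 — J = 7.84 / 12.288 ≈ 0.63802 (5 s.f.)

0.63802


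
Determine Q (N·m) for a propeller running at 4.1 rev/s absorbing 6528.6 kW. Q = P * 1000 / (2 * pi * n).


Formula: Q = P_W / (2 * pi * n)
Step 1 — P_W = 6528.6 kW * 1000 = 6528600.0 W
Step 2 — 2 * pi * n = 2 * pi * 4.1 = 25.76106
Step 3 — Q = 6528600.0 / 25.76106 ≈ 253430 N·m (5 s.f.)

253430 N·m


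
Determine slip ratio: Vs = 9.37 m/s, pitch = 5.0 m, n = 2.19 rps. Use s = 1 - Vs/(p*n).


Formula: s = 1 - Vs / (p * n)
Step 1 — p * n = 5.0 * 2.19 = 10.95
Step 2 — Vs / (p*n) = 9.37 / 10.95 = 0.855708 (6 d.p.)
Step 3 — s = 1 - 0.855708 = 0.144292

0.144292


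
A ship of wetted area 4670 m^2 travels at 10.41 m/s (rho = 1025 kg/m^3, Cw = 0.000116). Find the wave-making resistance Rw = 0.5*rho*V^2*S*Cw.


Formula: Rw = 0.5 * rho * V^2 * S * Cw
Step 1 — V^2 = 10.41^2 = 108.3681
Step 2 — 0.5 * rho * V^2 = 0.5 * 1025 * 108.3681 = 55538.65125
Step 3 — Rw = 55538.65125 * 4670 * 0.000116 ≈ 30086 N (5 s.f.)

30086 N


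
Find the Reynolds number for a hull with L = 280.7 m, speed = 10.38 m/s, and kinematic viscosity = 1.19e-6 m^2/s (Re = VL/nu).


Formula: Re = V * L / nu
Step 1 — V * L = 10.38 * 280.7 = 2913.666 m^2/s
Step 2 — Re = 2913.666 / 1.19e-6 = 2.45e+09

2.45e+09


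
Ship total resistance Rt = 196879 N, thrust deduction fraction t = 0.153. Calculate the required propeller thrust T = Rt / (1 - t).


Formula: T = Rt / (1 - t)
Step 1 — (1 - t) = 1 - 0.153 = 0.847
Step 2 — T = 196879 / 0.847 ≈ 232440 N (5 s.f.)

232440 N


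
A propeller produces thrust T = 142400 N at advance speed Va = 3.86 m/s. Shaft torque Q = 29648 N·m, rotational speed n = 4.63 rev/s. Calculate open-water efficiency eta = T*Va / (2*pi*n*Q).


Formula: eta = T * Va / (2 * pi * n * Q)
Step 1 — numerator = T * Va = 142400 * 3.86 = 549664.0
Step 2 — 2 * pi * n = 2 * pi * 4.63 = 29.091148
Step 3 — denominator = 29.091148 * 29648 = 862494.36
Step 4 — eta = 549664.0 / 862494.36 ≈ 0.63730 (5 s.f.)

0.63730


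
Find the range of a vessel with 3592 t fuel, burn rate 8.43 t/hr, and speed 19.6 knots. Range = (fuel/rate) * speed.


Formula: endurance = fuel / rate; range = endurance * speed
Step 1 — endurance = 3592 / 8.43 = 426.0973 hours
Step 2 — range = 426.0973 * 19.6 ≈ 8351.5 nautical miles (5 s.f.)

8351.5 NM


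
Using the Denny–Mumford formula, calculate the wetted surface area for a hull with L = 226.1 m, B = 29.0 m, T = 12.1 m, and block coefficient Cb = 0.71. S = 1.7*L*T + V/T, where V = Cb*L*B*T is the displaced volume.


Formula: S = 1.7*L*T + V/T with V = Cb*L*B*T, i.e. S = L * (1.7*T + Cb*B)
Step 1 — 1.7*T = 1.7 * 12.1 = 20.57 m
Step 2 — Cb*B = 0.71 * 29.0 = 20.59 m
Step 3 — 1.7*T + Cb*B = 20.57 + 20.59 = 41.16 m
Step 4 — S = 226.1 * 41.16 ≈ 9306.3 m^2 (5 s.f.)

9306.3 m^2


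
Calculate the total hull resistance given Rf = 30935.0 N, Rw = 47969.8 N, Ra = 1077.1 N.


Formula: Rt = Rf + Rw + Ra
Substituting: Rt = 30935.0 + 47969.8 + 1077.1
Result: Rt = 79981.9 N

79981.9 N


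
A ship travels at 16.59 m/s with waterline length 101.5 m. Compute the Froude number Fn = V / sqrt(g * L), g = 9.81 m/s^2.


Formula: Fn = V / sqrt(g * L)
Step 1 — g * L = 9.81 * 101.5 = 995.715
Step 2 — sqrt(g * L) = sqrt(995.715) = 31.554952
Step 3 — Fn = 16.59 / 31.554952 ≈ 0.52575 (5 s.f.)

0.52575


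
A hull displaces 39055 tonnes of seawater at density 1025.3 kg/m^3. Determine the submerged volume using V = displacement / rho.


Formula: V = mass / rho
Step 1 — convert tonnes to kg: 39055 t * 1000 = 39055000 kg
Step 2 — V = 39055000 / 1025.3 ≈ 38091 m^3 (5 s.f.)

38091 m^3


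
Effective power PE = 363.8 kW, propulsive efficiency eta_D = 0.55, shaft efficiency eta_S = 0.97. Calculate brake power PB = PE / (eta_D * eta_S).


Formula: PB = PE / (eta_D * eta_S)
Step 1 — combined efficiency = eta_D * eta_S = 0.55 * 0.97 = 0.5335
Step 2 — PB = 363.8 / 0.5335 ≈ 681.91 kW (5 s.f.)

681.91 kW


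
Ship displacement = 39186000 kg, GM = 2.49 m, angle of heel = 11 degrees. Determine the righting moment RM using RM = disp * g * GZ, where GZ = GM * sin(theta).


Formula: GZ = GM * sin(theta); RM = disp * g * GZ
Step 1 — GZ = 2.49 * sin(11°) = 2.49 * 0.190809 = 0.475114 m
Step 2 — RM = 39186000 * 9.81 * 0.475114 ≈ 182640000 N·m (5 s.f.)

182640000 N·m


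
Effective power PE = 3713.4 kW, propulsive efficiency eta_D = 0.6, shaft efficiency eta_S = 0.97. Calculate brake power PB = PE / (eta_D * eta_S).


Formula: PB = PE / (eta_D * eta_S)
Step 1 — combined efficiency = eta_D * eta_S = 0.6 * 0.97 = 0.582
Step 2 — PB = 3713.4 / 0.582 ≈ 6380.4 kW (5 s.f.)

6380.4 kW


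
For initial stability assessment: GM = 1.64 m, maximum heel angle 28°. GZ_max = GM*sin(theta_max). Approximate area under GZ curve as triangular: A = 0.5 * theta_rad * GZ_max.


Formula: GZ_max = GM * sin(theta); Area = 0.5 * theta_rad * GZ_max
Step 1 — GZ_max = 1.64 * sin(28°) = 1.64 * 0.469472 = 0.769934 m
Step 2 — theta_rad = 28 * pi/180 = 0.488692 rad
Step 3 — Area = 0.5 * 0.488692 * 0.769934 ≈ 0.18813 m·rad (5 s.f.)

0.18813 m·rad


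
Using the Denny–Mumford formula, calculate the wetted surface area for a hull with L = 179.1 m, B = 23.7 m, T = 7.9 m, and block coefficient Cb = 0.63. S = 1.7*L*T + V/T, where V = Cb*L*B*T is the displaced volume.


Formula: S = 1.7*L*T + V/T with V = Cb*L*B*T, i.e. S = L * (1.7*T + Cb*B)
Step 1 — 1.7*T = 1.7 * 7.9 = 13.43 m
Step 2 — Cb*B = 0.63 * 23.7 = 14.931 m
Step 3 — 1.7*T + Cb*B = 13.43 + 14.931 = 28.361 m
Step 4 — S = 179.1 * 28.361 ≈ 5079.5 m^2 (5 s.f.)

5079.5 m^2


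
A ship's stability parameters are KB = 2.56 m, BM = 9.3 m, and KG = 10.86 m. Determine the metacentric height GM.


Formula: GM = KB + BM - KG
Step 1 — KM = KB + BM = 2.56 + 9.3 = 11.86 m
Step 2 — GM = KM - KG = 11.86 - 10.86 = 1.0 m

1.0 m


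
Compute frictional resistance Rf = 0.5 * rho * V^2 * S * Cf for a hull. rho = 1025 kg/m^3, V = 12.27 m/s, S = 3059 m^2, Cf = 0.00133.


Formula: Rf = 0.5 * rho * V^2 * S * Cf
Step 1 — V^2 = 12.27^2 = 150.5529
Step 2 — 0.5 * rho * V^2 = 0.5 * 1025 * 150.5529 = 77158.36125
Step 3 — Rf = 77158.36125 * 3059 * 0.00133 ≈ 313920 N (5 s.f.)

313920 N


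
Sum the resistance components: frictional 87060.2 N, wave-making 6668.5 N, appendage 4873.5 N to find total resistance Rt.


Formula: Rt = Rf + Rw + Ra
Substituting: Rt = 87060.2 + 6668.5 + 4873.5
Result: Rt = 98602.2 N

98602.2 N


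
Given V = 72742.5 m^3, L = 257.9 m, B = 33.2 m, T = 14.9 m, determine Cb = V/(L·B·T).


Formula: Cb = V / (L * B * T)
Step 1 — L * B * T = 257.9 * 33.2 * 14.9 = 127577.972 m^3
Step 2 — Cb = 72742.5 / 127577.972 ≈ 0.57018 (5 s.f.)

0.57018


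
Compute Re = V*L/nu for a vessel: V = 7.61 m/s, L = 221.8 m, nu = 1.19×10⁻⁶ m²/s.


Formula: Re = V * L / nu
Step 1 — V * L = 7.61 * 221.8 = 1687.898 m^2/s
Step 2 — Re = 1687.898 / 1.19e-6 = 1.42e+09

1.42e+09


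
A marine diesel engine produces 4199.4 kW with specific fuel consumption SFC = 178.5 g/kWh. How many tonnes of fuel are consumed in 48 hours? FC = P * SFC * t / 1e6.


Formula: FC (tonnes) = P * SFC * t / 1,000,000
Step 1 — P * SFC * t = 4199.4 * 178.5 * 48 = 35980459.2 g
Step 2 — FC (tonnes) = 35980459.2 / 1,000,000 ≈ 35.980 tonnes (5 s.f.)

35.980 tonnes


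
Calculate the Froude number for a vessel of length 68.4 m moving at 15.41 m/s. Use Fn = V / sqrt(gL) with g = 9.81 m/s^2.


Formula: Fn = V / sqrt(g * L)
Step 1 — g * L = 9.81 * 68.4 = 671.004
Step 2 — sqrt(g * L) = sqrt(671.004) = 25.903745
Step 3 — Fn = 15.41 / 25.903745 ≈ 0.59489 (5 s.f.)

0.59489


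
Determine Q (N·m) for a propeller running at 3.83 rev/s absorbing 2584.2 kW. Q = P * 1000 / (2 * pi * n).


Formula: Q = P_W / (2 * pi * n)
Step 1 — P_W = 2584.2 kW * 1000 = 2584200.0 W
Step 2 — 2 * pi * n = 2 * pi * 3.83 = 24.0646
Step 3 — Q = 2584200.0 / 24.0646 ≈ 107390 N·m (5 s.f.)

107390 N·m


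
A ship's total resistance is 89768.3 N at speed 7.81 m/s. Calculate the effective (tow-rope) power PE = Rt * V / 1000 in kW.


Formula: PE = Rt * V / 1000 (kW)
Step 1 — PE (W) = 89768.3 * 7.81 = 701090.423 W
Step 2 — PE (kW) = 701090.423 / 1000 ≈ 701.09 kW (5 s.f.)

701.09 kW


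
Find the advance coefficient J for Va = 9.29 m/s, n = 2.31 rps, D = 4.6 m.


Formula: J = Va / (n * D)
Step 1 — n * D = 2.31 * 4.6 = 10.626
Step 2 — J = 9.29 / 10.626 ≈ 0.87427 (5 s.f.)

0.87427


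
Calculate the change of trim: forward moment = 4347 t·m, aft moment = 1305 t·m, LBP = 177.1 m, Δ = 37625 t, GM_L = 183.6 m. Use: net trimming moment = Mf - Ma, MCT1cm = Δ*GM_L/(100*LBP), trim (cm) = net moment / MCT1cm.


Formula: net trimming moment = Mf - Ma; MCT1cm = Δ*GM_L/(100*LBP); trim = net moment / MCT1cm
Step 1 — net trimming moment = 4347 - 1305 = 3042 t·m
Step 2 — MCT1cm = 37625 * 183.6 / (100 * 177.1) = 390.0593 t·m/cm
Step 3 — trim = 3042 / 390.0593 ≈ 7.7988 cm (5 s.f.)

7.7988 cm


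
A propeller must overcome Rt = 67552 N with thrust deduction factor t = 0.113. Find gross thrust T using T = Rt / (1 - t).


Formula: T = Rt / (1 - t)
Step 1 — (1 - t) = 1 - 0.113 = 0.887
Step 2 — T = 67552 / 0.887 ≈ 76158 N (5 s.f.)

76158 N


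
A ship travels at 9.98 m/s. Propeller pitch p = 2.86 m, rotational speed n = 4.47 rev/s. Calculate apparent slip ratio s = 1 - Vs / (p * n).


Formula: s = 1 - Vs / (p * n)
Step 1 — p * n = 2.86 * 4.47 = 12.7842
Step 2 — Vs / (p*n) = 9.98 / 12.7842 = 0.780651 (6 d.p.)
Step 3 — s = 1 - 0.780651 = 0.219349

0.219349
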